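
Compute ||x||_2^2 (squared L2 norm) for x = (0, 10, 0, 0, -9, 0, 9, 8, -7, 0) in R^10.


Non-zero entries: [(1, 10), (4, -9), (6, 9), (7, 8), (8, -7)]
Squares: [100, 81, 81, 64, 49]
||x||_2^2 = sum = 375.

375


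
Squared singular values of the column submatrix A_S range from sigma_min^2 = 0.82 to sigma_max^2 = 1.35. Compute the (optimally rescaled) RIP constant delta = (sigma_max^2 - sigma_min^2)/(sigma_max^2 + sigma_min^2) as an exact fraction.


lambda_max - lambda_min = 1.35 - 0.82 = 0.53.
lambda_max + lambda_min = 1.35 + 0.82 = 2.17.
delta = 0.53/2.17 = 53/217.

53/217


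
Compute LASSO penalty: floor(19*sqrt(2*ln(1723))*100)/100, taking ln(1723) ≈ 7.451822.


ln(1723) ≈ 7.451822.
2*ln(n) ≈ 14.903644.
sqrt(2*ln(n)) ≈ sqrt(14.903644) ≈ 3.860524.
lambda ≈ 19*3.860524 = 73.349956.
floor(lambda*100)/100 = 73.34.

73.34


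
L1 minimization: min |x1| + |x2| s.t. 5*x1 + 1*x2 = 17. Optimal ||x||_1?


Axis intercepts:
  x1 = 17/5, x2 = 0: L1 = 17/5
  x1 = 0, x2 = 17: L1 = 17
x* = (17/5, 0)
||x*||_1 = 17/5.

17/5


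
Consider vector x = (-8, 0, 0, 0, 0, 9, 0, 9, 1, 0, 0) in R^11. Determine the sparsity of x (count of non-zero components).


Non-zero positions: [0, 5, 7, 8].
Sparsity = 4.

4


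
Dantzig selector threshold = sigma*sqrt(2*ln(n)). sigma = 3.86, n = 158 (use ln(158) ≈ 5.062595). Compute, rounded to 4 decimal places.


ln(158) ≈ 5.062595.
2*ln(n) ≈ 10.12519.
sqrt(2*ln(n)) ≈ sqrt(10.12519) ≈ 3.18201.
threshold ≈ 3.86*3.18201 = 12.2825586 ≈ 12.2826.

12.2826


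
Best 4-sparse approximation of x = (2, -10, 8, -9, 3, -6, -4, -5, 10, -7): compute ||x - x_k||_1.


Sorted |x_i| descending: [10, 10, 9, 8, 7, 6, 5, 4, 3, 2]
Keep top 4: [10, 10, 9, 8]
Tail entries: [7, 6, 5, 4, 3, 2]
L1 error = sum of tail = 27.

27


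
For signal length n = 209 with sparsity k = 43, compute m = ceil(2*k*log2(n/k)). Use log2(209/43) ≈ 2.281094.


log2(n/k) = log2(209/43) ≈ 2.281094.
2*k*log2(n/k) ≈ 2*43*2.281094 = 196.174084.
m = ceil(196.174084) = 197.

197


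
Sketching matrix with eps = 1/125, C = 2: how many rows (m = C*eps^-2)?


1/eps = 125.
(1/eps)^2 = 15625.
m = 2*15625 = 31250.

31250


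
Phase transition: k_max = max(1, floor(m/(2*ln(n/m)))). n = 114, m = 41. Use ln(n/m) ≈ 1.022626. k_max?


n/m = 114/41.
ln(n/m) ≈ 1.022626.
2*ln(n/m) ≈ 2.045252.
m/(2*ln(n/m)) ≈ 41/2.045252 ≈ 20.0464.
floor = 20.
k_max = max(1, 20) = 20.

20


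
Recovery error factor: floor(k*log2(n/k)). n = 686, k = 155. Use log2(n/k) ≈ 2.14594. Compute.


log2(n/k) = log2(686/155) ≈ 2.14594.
k*log2(n/k) ≈ 155*2.14594 = 332.6207.
floor(332.6207) = 332.

332


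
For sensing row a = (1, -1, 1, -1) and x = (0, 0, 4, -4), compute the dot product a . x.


Non-zero terms: ['1*4', '-1*-4']
Products: [4, 4]
y = sum = 8.

8


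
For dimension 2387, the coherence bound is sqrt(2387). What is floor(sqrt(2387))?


48^2 = 2304 <= 2387 < 2401 = 49^2, so 48 <= sqrt(2387) < 49.
floor(sqrt(2387)) = 48.

48


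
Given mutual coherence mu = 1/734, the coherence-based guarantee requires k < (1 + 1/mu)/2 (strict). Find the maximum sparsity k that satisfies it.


1/mu = 734.
1 + 1/mu = 735.
(1 + 1/mu)/2 = 367.5 is not an integer, so k_max = floor(367.5) = 367.

367


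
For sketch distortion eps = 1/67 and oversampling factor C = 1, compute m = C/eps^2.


1/eps = 67.
(1/eps)^2 = 4489.
m = 1*4489 = 4489.

4489


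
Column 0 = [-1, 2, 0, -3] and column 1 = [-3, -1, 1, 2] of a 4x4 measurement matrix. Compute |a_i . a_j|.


Inner product: -1*-3 + 2*-1 + 0*1 + -3*2
Products: [3, -2, 0, -6]
Sum = -5.
|dot| = 5.

5


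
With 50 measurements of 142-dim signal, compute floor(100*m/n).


100*m/n = 100*50/142 ≈ 35.2113.
floor = 35.

35


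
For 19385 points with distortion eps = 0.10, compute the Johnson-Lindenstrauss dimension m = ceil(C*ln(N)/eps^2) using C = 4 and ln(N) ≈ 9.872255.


ln(19385) ≈ 9.872255.
eps^2 = 0.10^2 = 0.01.
C*ln(N)/eps^2 ≈ 4*9.872255/0.01 ≈ 3948.902.
m = ceil(3948.902) = 3949.

3949


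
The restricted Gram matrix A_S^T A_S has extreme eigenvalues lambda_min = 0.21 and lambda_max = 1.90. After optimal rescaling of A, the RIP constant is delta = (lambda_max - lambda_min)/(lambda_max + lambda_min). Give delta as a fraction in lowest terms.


lambda_max - lambda_min = 1.90 - 0.21 = 1.69.
lambda_max + lambda_min = 1.90 + 0.21 = 2.11.
delta = 1.69/2.11 = 169/211.

169/211


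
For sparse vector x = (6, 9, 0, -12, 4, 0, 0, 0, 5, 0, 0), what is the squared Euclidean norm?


Non-zero entries: [(0, 6), (1, 9), (3, -12), (4, 4), (8, 5)]
Squares: [36, 81, 144, 16, 25]
||x||_2^2 = sum = 302.

302


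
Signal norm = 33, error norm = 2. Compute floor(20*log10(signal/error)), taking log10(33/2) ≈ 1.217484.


||x||/||e|| = 33/2.
log10(33/2) ≈ 1.217484.
20*log10(||x||/||e||) ≈ 20*1.217484 = 24.34968.
floor(24.34968) = 24.

24


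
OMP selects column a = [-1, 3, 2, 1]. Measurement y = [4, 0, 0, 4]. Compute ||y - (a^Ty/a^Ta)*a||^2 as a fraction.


a^T a = 15.
a^T y = 0.
coeff = 0/15 = 0.
||r||^2 = 32.

32


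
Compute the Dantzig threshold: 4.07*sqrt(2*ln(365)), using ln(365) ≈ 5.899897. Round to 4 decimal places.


ln(365) ≈ 5.899897.
2*ln(n) ≈ 11.799794.
sqrt(2*ln(n)) ≈ sqrt(11.799794) ≈ 3.435083.
threshold ≈ 4.07*3.435083 = 13.98078781 ≈ 13.9808.

13.9808


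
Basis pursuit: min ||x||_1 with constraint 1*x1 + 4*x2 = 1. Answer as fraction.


Axis intercepts:
  x1 = 1, x2 = 0: L1 = 1
  x1 = 0, x2 = 1/4: L1 = 1/4
x* = (0, 1/4)
||x*||_1 = 1/4.

1/4


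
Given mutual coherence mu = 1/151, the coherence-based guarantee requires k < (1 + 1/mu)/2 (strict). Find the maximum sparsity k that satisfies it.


1/mu = 151.
1 + 1/mu = 152.
(1 + 1/mu)/2 = 76 is an integer and the inequality is strict, so k_max = 76 - 1 = 75.

75


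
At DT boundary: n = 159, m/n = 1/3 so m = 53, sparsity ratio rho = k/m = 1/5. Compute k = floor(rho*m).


m = 1/3*159 = 53.
rho = 1/5.
rho*m = 1/5*53 = 10.6.
k = floor(10.6) = 10.

10


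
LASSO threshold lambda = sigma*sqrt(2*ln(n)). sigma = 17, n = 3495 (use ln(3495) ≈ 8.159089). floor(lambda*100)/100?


ln(3495) ≈ 8.159089.
2*ln(n) ≈ 16.318178.
sqrt(2*ln(n)) ≈ sqrt(16.318178) ≈ 4.039576.
lambda ≈ 17*4.039576 = 68.672792.
floor(lambda*100)/100 = 68.67.

68.67


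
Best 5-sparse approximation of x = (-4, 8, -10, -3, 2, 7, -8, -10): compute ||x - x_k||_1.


Sorted |x_i| descending: [10, 10, 8, 8, 7, 4, 3, 2]
Keep top 5: [10, 10, 8, 8, 7]
Tail entries: [4, 3, 2]
L1 error = sum of tail = 9.

9


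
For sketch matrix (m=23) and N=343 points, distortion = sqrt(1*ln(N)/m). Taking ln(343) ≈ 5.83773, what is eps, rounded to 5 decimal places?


ln(343) ≈ 5.83773.
1*ln(N)/m ≈ 1*5.83773/23 ≈ 0.25381435.
eps = sqrt(0.25381435) ≈ 0.5037999 ≈ 0.50380.

0.50380


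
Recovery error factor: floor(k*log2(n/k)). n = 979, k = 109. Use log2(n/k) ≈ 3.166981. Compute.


log2(n/k) = log2(979/109) ≈ 3.166981.
k*log2(n/k) ≈ 109*3.166981 = 345.200929.
floor(345.200929) = 345.

345


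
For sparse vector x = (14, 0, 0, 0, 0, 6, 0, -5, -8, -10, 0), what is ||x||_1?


Non-zero entries: [(0, 14), (5, 6), (7, -5), (8, -8), (9, -10)]
Absolute values: [14, 6, 5, 8, 10]
||x||_1 = sum = 43.

43


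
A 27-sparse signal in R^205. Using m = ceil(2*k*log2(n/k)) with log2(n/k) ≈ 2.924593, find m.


log2(n/k) = log2(205/27) ≈ 2.924593.
2*k*log2(n/k) ≈ 2*27*2.924593 = 157.928022.
m = ceil(157.928022) = 158.

158


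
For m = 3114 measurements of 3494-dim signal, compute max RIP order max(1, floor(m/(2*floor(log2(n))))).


floor(log2(3494)) = 11.
2*11 = 22.
m/(2*floor(log2(n))) = 3114/22 ≈ 141.5455.
floor = 141.
k = max(1, 141) = 141.

141


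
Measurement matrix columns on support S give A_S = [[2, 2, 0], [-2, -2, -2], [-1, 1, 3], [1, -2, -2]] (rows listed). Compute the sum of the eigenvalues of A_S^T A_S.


Sum of eigenvalues of A_S^T A_S = trace(A_S^T A_S) = sum of squared column norms of A_S.
A_S^T A_S diagonal: [10, 13, 17].
trace = 10 + 13 + 17 = 40.

40


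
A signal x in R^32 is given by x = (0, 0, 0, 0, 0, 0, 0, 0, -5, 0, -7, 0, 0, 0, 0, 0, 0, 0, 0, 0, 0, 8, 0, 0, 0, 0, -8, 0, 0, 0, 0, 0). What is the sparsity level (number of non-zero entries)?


Non-zero positions: [8, 10, 21, 26].
Sparsity = 4.

4


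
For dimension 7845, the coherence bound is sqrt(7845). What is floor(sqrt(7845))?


88^2 = 7744 <= 7845 < 7921 = 89^2, so 88 <= sqrt(7845) < 89.
floor(sqrt(7845)) = 88.

88


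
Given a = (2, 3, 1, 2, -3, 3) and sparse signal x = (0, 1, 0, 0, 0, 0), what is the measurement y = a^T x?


Non-zero terms: ['3*1']
Products: [3]
y = sum = 3.

3


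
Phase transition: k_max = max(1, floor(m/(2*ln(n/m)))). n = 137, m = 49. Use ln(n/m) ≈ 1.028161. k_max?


n/m = 137/49.
ln(n/m) ≈ 1.028161.
2*ln(n/m) ≈ 2.056322.
m/(2*ln(n/m)) ≈ 49/2.056322 ≈ 23.829.
floor = 23.
k_max = max(1, 23) = 23.

23


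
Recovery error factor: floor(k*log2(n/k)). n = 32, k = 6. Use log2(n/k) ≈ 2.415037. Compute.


log2(n/k) = log2(32/6) ≈ 2.415037.
k*log2(n/k) ≈ 6*2.415037 = 14.490222.
floor(14.490222) = 14.

14


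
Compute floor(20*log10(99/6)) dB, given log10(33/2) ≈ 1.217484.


||x||/||e|| = 99/6 = 33/2.
log10(33/2) ≈ 1.217484.
20*log10(||x||/||e||) ≈ 20*1.217484 = 24.34968.
floor(24.34968) = 24.

24


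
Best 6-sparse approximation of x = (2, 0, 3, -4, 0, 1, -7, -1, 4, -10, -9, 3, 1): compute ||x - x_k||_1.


Sorted |x_i| descending: [10, 9, 7, 4, 4, 3, 3, 2, 1, 1, 1, 0, 0]
Keep top 6: [10, 9, 7, 4, 4, 3]
Tail entries: [3, 2, 1, 1, 1, 0, 0]
L1 error = sum of tail = 8.

8


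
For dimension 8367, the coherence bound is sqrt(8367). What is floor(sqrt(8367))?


91^2 = 8281 <= 8367 < 8464 = 92^2, so 91 <= sqrt(8367) < 92.
floor(sqrt(8367)) = 91.

91


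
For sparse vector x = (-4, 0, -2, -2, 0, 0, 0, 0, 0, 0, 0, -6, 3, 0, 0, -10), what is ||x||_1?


Non-zero entries: [(0, -4), (2, -2), (3, -2), (11, -6), (12, 3), (15, -10)]
Absolute values: [4, 2, 2, 6, 3, 10]
||x||_1 = sum = 27.

27


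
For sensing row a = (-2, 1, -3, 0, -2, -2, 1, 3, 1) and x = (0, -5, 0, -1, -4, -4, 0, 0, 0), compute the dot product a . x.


Non-zero terms: ['1*-5', '0*-1', '-2*-4', '-2*-4']
Products: [-5, 0, 8, 8]
y = sum = 11.

11


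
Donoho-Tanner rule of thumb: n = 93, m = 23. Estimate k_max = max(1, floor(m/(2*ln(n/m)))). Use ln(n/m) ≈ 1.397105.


n/m = 93/23.
ln(n/m) ≈ 1.397105.
2*ln(n/m) ≈ 2.79421.
m/(2*ln(n/m)) ≈ 23/2.79421 ≈ 8.2313.
floor = 8.
k_max = max(1, 8) = 8.

8


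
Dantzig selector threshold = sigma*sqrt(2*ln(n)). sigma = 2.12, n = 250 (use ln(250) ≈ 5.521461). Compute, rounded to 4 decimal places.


ln(250) ≈ 5.521461.
2*ln(n) ≈ 11.042922.
sqrt(2*ln(n)) ≈ sqrt(11.042922) ≈ 3.323089.
threshold ≈ 2.12*3.323089 = 7.04494868 ≈ 7.0449.

7.0449


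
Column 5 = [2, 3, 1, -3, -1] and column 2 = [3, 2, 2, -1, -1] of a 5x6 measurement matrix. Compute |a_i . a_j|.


Inner product: 2*3 + 3*2 + 1*2 + -3*-1 + -1*-1
Products: [6, 6, 2, 3, 1]
Sum = 18.
|dot| = 18.

18


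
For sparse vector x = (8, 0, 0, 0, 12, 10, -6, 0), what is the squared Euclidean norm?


Non-zero entries: [(0, 8), (4, 12), (5, 10), (6, -6)]
Squares: [64, 144, 100, 36]
||x||_2^2 = sum = 344.

344


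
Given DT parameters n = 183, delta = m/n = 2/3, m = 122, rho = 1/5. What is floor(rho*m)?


m = 2/3*183 = 122.
rho = 1/5.
rho*m = 1/5*122 = 24.4.
k = floor(24.4) = 24.

24


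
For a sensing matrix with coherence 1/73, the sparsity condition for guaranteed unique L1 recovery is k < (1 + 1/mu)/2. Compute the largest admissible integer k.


1/mu = 73.
1 + 1/mu = 74.
(1 + 1/mu)/2 = 37 is an integer and the inequality is strict, so k_max = 37 - 1 = 36.

36


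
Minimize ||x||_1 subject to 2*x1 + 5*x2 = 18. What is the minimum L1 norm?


Axis intercepts:
  x1 = 9, x2 = 0: L1 = 9
  x1 = 0, x2 = 18/5: L1 = 18/5
x* = (0, 18/5)
||x*||_1 = 18/5.

18/5


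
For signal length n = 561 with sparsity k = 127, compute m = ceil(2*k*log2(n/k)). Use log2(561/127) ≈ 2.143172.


log2(n/k) = log2(561/127) ≈ 2.143172.
2*k*log2(n/k) ≈ 2*127*2.143172 = 544.365688.
m = ceil(544.365688) = 545.

545


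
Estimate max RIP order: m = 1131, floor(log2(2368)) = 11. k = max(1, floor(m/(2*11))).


floor(log2(2368)) = 11.
2*11 = 22.
m/(2*floor(log2(n))) = 1131/22 ≈ 51.4091.
floor = 51.
k = max(1, 51) = 51.

51


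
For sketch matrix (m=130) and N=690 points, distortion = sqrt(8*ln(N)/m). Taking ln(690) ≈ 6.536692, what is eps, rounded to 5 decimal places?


ln(690) ≈ 6.536692.
8*ln(N)/m ≈ 8*6.536692/130 ≈ 0.40225797.
eps = sqrt(0.40225797) ≈ 0.6342381 ≈ 0.63424.

0.63424


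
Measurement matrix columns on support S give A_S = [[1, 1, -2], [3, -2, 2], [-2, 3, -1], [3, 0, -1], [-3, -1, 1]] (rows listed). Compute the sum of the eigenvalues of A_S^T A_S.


Sum of eigenvalues of A_S^T A_S = trace(A_S^T A_S) = sum of squared column norms of A_S.
A_S^T A_S diagonal: [32, 15, 11].
trace = 32 + 15 + 11 = 58.

58


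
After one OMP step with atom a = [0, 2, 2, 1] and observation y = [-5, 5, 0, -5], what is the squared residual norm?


a^T a = 9.
a^T y = 5.
coeff = 5/9 = 5/9.
||r||^2 = 650/9.

650/9


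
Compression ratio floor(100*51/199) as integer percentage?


100*m/n = 100*51/199 ≈ 25.6281.
floor = 25.

25


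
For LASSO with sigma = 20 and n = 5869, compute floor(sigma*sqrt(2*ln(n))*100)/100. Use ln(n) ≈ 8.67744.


ln(5869) ≈ 8.67744.
2*ln(n) ≈ 17.35488.
sqrt(2*ln(n)) ≈ sqrt(17.35488) ≈ 4.165919.
lambda ≈ 20*4.165919 = 83.31838.
floor(lambda*100)/100 = 83.31.

83.31


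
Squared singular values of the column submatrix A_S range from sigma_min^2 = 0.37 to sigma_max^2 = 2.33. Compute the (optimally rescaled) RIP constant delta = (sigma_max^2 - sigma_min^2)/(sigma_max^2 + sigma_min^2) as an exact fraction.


lambda_max - lambda_min = 2.33 - 0.37 = 1.96.
lambda_max + lambda_min = 2.33 + 0.37 = 2.70.
delta = 1.96/2.70 = 196/270 = 98/135.

98/135


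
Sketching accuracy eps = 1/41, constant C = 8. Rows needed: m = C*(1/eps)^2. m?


1/eps = 41.
(1/eps)^2 = 1681.
m = 8*1681 = 13448.

13448


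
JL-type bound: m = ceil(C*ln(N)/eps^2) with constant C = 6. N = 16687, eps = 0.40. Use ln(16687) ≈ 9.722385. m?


ln(16687) ≈ 9.722385.
eps^2 = 0.40^2 = 0.16.
C*ln(N)/eps^2 ≈ 6*9.722385/0.16 ≈ 364.5894.
m = ceil(364.5894) = 365.

365


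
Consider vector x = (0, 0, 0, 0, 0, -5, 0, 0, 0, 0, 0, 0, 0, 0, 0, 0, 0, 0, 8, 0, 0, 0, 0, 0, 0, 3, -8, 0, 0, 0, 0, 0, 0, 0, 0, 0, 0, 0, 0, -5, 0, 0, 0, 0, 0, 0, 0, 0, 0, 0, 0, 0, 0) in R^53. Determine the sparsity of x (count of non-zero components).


Non-zero positions: [5, 18, 25, 26, 39].
Sparsity = 5.

5


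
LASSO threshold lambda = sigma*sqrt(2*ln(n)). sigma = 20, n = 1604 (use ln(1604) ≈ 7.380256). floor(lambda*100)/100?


ln(1604) ≈ 7.380256.
2*ln(n) ≈ 14.760512.
sqrt(2*ln(n)) ≈ sqrt(14.760512) ≈ 3.841941.
lambda ≈ 20*3.841941 = 76.83882.
floor(lambda*100)/100 = 76.83.

76.83


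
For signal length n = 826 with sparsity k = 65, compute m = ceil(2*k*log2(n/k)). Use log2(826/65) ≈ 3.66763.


log2(n/k) = log2(826/65) ≈ 3.66763.
2*k*log2(n/k) ≈ 2*65*3.66763 = 476.7919.
m = ceil(476.7919) = 477.

477


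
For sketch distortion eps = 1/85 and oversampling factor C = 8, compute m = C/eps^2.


1/eps = 85.
(1/eps)^2 = 7225.
m = 8*7225 = 57800.

57800


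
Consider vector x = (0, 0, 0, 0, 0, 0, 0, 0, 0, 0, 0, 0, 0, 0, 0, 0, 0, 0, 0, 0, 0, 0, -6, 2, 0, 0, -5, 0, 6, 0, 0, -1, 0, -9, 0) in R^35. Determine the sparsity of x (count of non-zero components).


Non-zero positions: [22, 23, 26, 28, 31, 33].
Sparsity = 6.

6


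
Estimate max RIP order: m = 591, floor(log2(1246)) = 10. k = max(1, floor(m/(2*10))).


floor(log2(1246)) = 10.
2*10 = 20.
m/(2*floor(log2(n))) = 591/20 ≈ 29.55.
floor = 29.
k = max(1, 29) = 29.

29


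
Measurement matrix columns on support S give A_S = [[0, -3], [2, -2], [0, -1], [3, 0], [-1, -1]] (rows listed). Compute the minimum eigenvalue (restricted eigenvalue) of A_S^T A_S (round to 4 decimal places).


A_S^T A_S = [[14, -3], [-3, 15]].
trace = 29.
det = 201.
disc = trace^2 - 4*det = 841 - 4*201 = 37.
sqrt(37) ≈ 6.082763.
lam_min = (29 - sqrt(37))/2 ≈ (29 - 6.082763)/2 = 11.4586185 ≈ 11.4586.

11.4586


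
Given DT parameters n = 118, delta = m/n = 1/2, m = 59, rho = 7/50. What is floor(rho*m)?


m = 1/2*118 = 59.
rho = 7/50.
rho*m = 7/50*59 = 8.26.
k = floor(8.26) = 8.

8


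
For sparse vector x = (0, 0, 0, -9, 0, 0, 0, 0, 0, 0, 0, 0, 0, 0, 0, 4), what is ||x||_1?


Non-zero entries: [(3, -9), (15, 4)]
Absolute values: [9, 4]
||x||_1 = sum = 13.

13


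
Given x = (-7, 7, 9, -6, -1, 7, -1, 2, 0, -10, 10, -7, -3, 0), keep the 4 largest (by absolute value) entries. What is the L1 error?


Sorted |x_i| descending: [10, 10, 9, 7, 7, 7, 7, 6, 3, 2, 1, 1, 0, 0]
Keep top 4: [10, 10, 9, 7]
Tail entries: [7, 7, 7, 6, 3, 2, 1, 1, 0, 0]
L1 error = sum of tail = 34.

34


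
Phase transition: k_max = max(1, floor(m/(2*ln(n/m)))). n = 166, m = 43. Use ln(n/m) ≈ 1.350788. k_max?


n/m = 166/43.
ln(n/m) ≈ 1.350788.
2*ln(n/m) ≈ 2.701576.
m/(2*ln(n/m)) ≈ 43/2.701576 ≈ 15.9166.
floor = 15.
k_max = max(1, 15) = 15.

15


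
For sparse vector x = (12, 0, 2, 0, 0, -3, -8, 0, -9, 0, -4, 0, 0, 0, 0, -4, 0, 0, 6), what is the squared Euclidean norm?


Non-zero entries: [(0, 12), (2, 2), (5, -3), (6, -8), (8, -9), (10, -4), (15, -4), (18, 6)]
Squares: [144, 4, 9, 64, 81, 16, 16, 36]
||x||_2^2 = sum = 370.

370


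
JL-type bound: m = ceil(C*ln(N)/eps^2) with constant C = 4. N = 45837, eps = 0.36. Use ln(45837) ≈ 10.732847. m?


ln(45837) ≈ 10.732847.
eps^2 = 0.36^2 = 0.1296.
C*ln(N)/eps^2 ≈ 4*10.732847/0.1296 ≈ 331.2607.
m = ceil(331.2607) = 332.

332


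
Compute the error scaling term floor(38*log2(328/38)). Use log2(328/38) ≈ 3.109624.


log2(n/k) = log2(328/38) ≈ 3.109624.
k*log2(n/k) ≈ 38*3.109624 = 118.165712.
floor(118.165712) = 118.

118


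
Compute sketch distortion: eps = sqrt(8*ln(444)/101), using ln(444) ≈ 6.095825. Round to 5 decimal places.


ln(444) ≈ 6.095825.
8*ln(N)/m ≈ 8*6.095825/101 ≈ 0.48283762.
eps = sqrt(0.48283762) ≈ 0.6948652 ≈ 0.69487.

0.69487


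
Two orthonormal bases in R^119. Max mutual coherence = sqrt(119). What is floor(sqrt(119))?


10^2 = 100 <= 119 < 121 = 11^2, so 10 <= sqrt(119) < 11.
floor(sqrt(119)) = 10.

10


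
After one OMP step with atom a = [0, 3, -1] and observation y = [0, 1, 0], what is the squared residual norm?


a^T a = 10.
a^T y = 3.
coeff = 3/10 = 3/10.
||r||^2 = 1/10.

1/10


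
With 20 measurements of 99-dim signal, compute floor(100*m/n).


100*m/n = 100*20/99 ≈ 20.202.
floor = 20.

20


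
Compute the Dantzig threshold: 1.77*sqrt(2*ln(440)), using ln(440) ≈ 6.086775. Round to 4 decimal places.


ln(440) ≈ 6.086775.
2*ln(n) ≈ 12.17355.
sqrt(2*ln(n)) ≈ sqrt(12.17355) ≈ 3.489061.
threshold ≈ 1.77*3.489061 = 6.17563797 ≈ 6.1756.

6.1756


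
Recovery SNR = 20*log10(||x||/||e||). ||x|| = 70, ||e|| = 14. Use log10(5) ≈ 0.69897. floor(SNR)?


||x||/||e|| = 70/14 = 5.
log10(5) ≈ 0.69897.
20*log10(||x||/||e||) ≈ 20*0.69897 = 13.9794.
floor(13.9794) = 13.

13


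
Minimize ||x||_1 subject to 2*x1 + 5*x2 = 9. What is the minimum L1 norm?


Axis intercepts:
  x1 = 9/2, x2 = 0: L1 = 9/2
  x1 = 0, x2 = 9/5: L1 = 9/5
x* = (0, 9/5)
||x*||_1 = 9/5.

9/5


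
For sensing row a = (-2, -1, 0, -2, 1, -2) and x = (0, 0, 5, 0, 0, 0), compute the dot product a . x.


Non-zero terms: ['0*5']
Products: [0]
y = sum = 0.

0


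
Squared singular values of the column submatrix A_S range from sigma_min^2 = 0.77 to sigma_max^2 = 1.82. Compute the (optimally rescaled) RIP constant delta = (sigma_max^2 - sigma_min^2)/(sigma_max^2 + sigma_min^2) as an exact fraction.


lambda_max - lambda_min = 1.82 - 0.77 = 1.05.
lambda_max + lambda_min = 1.82 + 0.77 = 2.59.
delta = 1.05/2.59 = 105/259 = 15/37.

15/37


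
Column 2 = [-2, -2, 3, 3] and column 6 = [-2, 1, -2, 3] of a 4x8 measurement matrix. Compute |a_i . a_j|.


Inner product: -2*-2 + -2*1 + 3*-2 + 3*3
Products: [4, -2, -6, 9]
Sum = 5.
|dot| = 5.

5


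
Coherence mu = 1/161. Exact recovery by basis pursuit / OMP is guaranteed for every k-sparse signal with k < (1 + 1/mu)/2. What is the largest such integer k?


1/mu = 161.
1 + 1/mu = 162.
(1 + 1/mu)/2 = 81 is an integer and the inequality is strict, so k_max = 81 - 1 = 80.

80


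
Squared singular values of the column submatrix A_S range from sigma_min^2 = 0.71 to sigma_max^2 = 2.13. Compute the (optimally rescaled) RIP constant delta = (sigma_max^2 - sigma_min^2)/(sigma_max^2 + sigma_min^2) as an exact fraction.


lambda_max - lambda_min = 2.13 - 0.71 = 1.42.
lambda_max + lambda_min = 2.13 + 0.71 = 2.84.
delta = 1.42/2.84 = 142/284 = 1/2.

1/2


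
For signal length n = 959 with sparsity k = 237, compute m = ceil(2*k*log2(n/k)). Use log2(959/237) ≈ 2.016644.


log2(n/k) = log2(959/237) ≈ 2.016644.
2*k*log2(n/k) ≈ 2*237*2.016644 = 955.889256.
m = ceil(955.889256) = 956.

956


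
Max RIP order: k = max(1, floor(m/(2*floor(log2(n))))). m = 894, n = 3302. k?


floor(log2(3302)) = 11.
2*11 = 22.
m/(2*floor(log2(n))) = 894/22 ≈ 40.6364.
floor = 40.
k = max(1, 40) = 40.

40


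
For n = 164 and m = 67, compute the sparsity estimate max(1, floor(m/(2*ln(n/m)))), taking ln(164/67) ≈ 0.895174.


n/m = 164/67.
ln(n/m) ≈ 0.895174.
2*ln(n/m) ≈ 1.790348.
m/(2*ln(n/m)) ≈ 67/1.790348 ≈ 37.4229.
floor = 37.
k_max = max(1, 37) = 37.

37


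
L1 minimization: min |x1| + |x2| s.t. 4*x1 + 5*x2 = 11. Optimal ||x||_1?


Axis intercepts:
  x1 = 11/4, x2 = 0: L1 = 11/4
  x1 = 0, x2 = 11/5: L1 = 11/5
x* = (0, 11/5)
||x*||_1 = 11/5.

11/5


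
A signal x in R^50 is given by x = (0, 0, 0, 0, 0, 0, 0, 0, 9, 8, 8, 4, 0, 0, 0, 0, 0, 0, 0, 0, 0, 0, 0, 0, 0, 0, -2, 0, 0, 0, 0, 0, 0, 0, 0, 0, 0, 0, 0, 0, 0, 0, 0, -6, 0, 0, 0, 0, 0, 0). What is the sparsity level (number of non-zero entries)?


Non-zero positions: [8, 9, 10, 11, 26, 43].
Sparsity = 6.

6


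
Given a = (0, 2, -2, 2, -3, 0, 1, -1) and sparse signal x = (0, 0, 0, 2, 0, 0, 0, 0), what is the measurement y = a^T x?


Non-zero terms: ['2*2']
Products: [4]
y = sum = 4.

4


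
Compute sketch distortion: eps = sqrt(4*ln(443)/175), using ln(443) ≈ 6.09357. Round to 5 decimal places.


ln(443) ≈ 6.09357.
4*ln(N)/m ≈ 4*6.09357/175 ≈ 0.1392816.
eps = sqrt(0.1392816) ≈ 0.3732045 ≈ 0.37320.

0.37320


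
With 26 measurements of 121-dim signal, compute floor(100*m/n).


100*m/n = 100*26/121 ≈ 21.4876.
floor = 21.

21


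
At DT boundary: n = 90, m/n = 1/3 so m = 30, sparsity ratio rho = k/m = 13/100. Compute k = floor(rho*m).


m = 1/3*90 = 30.
rho = 13/100.
rho*m = 13/100*30 = 3.9.
k = floor(3.9) = 3.

3


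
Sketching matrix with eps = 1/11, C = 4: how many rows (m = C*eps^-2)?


1/eps = 11.
(1/eps)^2 = 121.
m = 4*121 = 484.

484


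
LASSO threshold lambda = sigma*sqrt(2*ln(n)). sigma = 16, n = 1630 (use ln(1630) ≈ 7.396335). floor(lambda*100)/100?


ln(1630) ≈ 7.396335.
2*ln(n) ≈ 14.79267.
sqrt(2*ln(n)) ≈ sqrt(14.79267) ≈ 3.846124.
lambda ≈ 16*3.846124 = 61.537984.
floor(lambda*100)/100 = 61.53.

61.53


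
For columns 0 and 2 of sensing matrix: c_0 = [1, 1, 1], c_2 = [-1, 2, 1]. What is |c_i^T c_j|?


Inner product: 1*-1 + 1*2 + 1*1
Products: [-1, 2, 1]
Sum = 2.
|dot| = 2.

2


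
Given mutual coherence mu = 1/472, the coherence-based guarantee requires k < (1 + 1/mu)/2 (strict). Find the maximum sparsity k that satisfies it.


1/mu = 472.
1 + 1/mu = 473.
(1 + 1/mu)/2 = 236.5 is not an integer, so k_max = floor(236.5) = 236.

236


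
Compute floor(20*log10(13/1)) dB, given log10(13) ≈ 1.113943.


||x||/||e|| = 13/1 = 13.
log10(13) ≈ 1.113943.
20*log10(||x||/||e||) ≈ 20*1.113943 = 22.27886.
floor(22.27886) = 22.

22


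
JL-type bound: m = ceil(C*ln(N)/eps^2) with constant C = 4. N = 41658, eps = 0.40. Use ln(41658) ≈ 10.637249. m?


ln(41658) ≈ 10.637249.
eps^2 = 0.40^2 = 0.16.
C*ln(N)/eps^2 ≈ 4*10.637249/0.16 ≈ 265.9312.
m = ceil(265.9312) = 266.

266


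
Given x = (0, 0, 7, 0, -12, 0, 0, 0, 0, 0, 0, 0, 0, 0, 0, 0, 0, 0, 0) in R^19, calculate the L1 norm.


Non-zero entries: [(2, 7), (4, -12)]
Absolute values: [7, 12]
||x||_1 = sum = 19.

19


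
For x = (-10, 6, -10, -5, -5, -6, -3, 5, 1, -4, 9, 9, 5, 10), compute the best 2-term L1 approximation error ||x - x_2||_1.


Sorted |x_i| descending: [10, 10, 10, 9, 9, 6, 6, 5, 5, 5, 5, 4, 3, 1]
Keep top 2: [10, 10]
Tail entries: [10, 9, 9, 6, 6, 5, 5, 5, 5, 4, 3, 1]
L1 error = sum of tail = 68.

68


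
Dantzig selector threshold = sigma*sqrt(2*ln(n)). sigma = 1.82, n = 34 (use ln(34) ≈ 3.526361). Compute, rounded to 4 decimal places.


ln(34) ≈ 3.526361.
2*ln(n) ≈ 7.052722.
sqrt(2*ln(n)) ≈ sqrt(7.052722) ≈ 2.655696.
threshold ≈ 1.82*2.655696 = 4.83336672 ≈ 4.8334.

4.8334


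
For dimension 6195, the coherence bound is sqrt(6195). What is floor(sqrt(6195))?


78^2 = 6084 <= 6195 < 6241 = 79^2, so 78 <= sqrt(6195) < 79.
floor(sqrt(6195)) = 78.

78


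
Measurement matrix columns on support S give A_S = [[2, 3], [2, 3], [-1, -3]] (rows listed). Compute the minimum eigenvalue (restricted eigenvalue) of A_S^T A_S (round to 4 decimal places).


A_S^T A_S = [[9, 15], [15, 27]].
trace = 36.
det = 18.
disc = trace^2 - 4*det = 1296 - 4*18 = 1224.
sqrt(1224) ≈ 34.985711.
lam_min = (36 - sqrt(1224))/2 ≈ (36 - 34.985711)/2 = 0.5071445 ≈ 0.5071.

0.5071


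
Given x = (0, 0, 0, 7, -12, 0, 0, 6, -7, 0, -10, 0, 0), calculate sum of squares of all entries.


Non-zero entries: [(3, 7), (4, -12), (7, 6), (8, -7), (10, -10)]
Squares: [49, 144, 36, 49, 100]
||x||_2^2 = sum = 378.

378


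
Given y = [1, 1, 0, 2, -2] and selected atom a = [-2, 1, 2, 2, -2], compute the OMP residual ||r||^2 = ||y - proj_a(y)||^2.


a^T a = 17.
a^T y = 7.
coeff = 7/17 = 7/17.
||r||^2 = 121/17.

121/17


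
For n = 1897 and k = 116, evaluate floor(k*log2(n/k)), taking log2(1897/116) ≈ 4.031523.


log2(n/k) = log2(1897/116) ≈ 4.031523.
k*log2(n/k) ≈ 116*4.031523 = 467.656668.
floor(467.656668) = 467.

467


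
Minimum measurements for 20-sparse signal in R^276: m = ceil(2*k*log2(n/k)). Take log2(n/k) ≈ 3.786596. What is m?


log2(n/k) = log2(276/20) ≈ 3.786596.
2*k*log2(n/k) ≈ 2*20*3.786596 = 151.46384.
m = ceil(151.46384) = 152.

152


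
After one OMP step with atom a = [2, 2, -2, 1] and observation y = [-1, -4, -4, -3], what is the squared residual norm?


a^T a = 13.
a^T y = -5.
coeff = -5/13 = -5/13.
||r||^2 = 521/13.

521/13


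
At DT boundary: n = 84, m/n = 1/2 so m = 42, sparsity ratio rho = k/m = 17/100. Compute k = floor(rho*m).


m = 1/2*84 = 42.
rho = 17/100.
rho*m = 17/100*42 = 7.14.
k = floor(7.14) = 7.

7


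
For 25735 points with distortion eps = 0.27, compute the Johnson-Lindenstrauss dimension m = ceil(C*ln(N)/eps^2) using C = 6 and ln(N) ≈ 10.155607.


ln(25735) ≈ 10.155607.
eps^2 = 0.27^2 = 0.0729.
C*ln(N)/eps^2 ≈ 6*10.155607/0.0729 ≈ 835.8524.
m = ceil(835.8524) = 836.

836


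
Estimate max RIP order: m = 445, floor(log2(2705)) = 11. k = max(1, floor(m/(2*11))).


floor(log2(2705)) = 11.
2*11 = 22.
m/(2*floor(log2(n))) = 445/22 ≈ 20.2273.
floor = 20.
k = max(1, 20) = 20.

20


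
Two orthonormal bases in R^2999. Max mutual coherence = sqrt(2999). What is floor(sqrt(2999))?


54^2 = 2916 <= 2999 < 3025 = 55^2, so 54 <= sqrt(2999) < 55.
floor(sqrt(2999)) = 54.

54


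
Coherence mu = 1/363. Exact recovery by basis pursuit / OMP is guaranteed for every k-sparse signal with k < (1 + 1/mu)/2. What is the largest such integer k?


1/mu = 363.
1 + 1/mu = 364.
(1 + 1/mu)/2 = 182 is an integer and the inequality is strict, so k_max = 182 - 1 = 181.

181


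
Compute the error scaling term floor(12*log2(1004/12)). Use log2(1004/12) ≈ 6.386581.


log2(n/k) = log2(1004/12) ≈ 6.386581.
k*log2(n/k) ≈ 12*6.386581 = 76.638972.
floor(76.638972) = 76.

76


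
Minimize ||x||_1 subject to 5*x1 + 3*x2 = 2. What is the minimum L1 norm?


Axis intercepts:
  x1 = 2/5, x2 = 0: L1 = 2/5
  x1 = 0, x2 = 2/3: L1 = 2/3
x* = (2/5, 0)
||x*||_1 = 2/5.

2/5


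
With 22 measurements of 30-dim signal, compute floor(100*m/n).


100*m/n = 100*22/30 ≈ 73.3333.
floor = 73.

73


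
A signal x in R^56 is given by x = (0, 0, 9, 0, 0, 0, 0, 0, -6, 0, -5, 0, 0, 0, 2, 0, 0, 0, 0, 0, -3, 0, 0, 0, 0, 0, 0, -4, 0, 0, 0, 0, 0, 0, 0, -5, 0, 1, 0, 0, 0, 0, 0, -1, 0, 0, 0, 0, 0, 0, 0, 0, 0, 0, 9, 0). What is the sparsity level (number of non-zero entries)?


Non-zero positions: [2, 8, 10, 14, 20, 27, 35, 37, 43, 54].
Sparsity = 10.

10


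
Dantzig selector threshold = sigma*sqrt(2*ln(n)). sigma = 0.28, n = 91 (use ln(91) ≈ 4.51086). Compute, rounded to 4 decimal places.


ln(91) ≈ 4.51086.
2*ln(n) ≈ 9.02172.
sqrt(2*ln(n)) ≈ sqrt(9.02172) ≈ 3.003618.
threshold ≈ 0.28*3.003618 = 0.84101304 ≈ 0.8410.

0.8410


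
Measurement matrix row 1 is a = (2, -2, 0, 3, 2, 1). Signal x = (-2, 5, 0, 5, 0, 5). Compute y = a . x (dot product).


Non-zero terms: ['2*-2', '-2*5', '3*5', '1*5']
Products: [-4, -10, 15, 5]
y = sum = 6.

6


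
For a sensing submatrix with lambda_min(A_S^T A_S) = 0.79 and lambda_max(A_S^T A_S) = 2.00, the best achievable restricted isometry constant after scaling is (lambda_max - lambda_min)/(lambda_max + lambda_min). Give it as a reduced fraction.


lambda_max - lambda_min = 2.00 - 0.79 = 1.21.
lambda_max + lambda_min = 2.00 + 0.79 = 2.79.
delta = 1.21/2.79 = 121/279.

121/279


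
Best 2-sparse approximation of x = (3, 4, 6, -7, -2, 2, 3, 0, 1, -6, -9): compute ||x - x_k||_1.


Sorted |x_i| descending: [9, 7, 6, 6, 4, 3, 3, 2, 2, 1, 0]
Keep top 2: [9, 7]
Tail entries: [6, 6, 4, 3, 3, 2, 2, 1, 0]
L1 error = sum of tail = 27.

27


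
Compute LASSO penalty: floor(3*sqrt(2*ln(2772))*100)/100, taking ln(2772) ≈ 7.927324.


ln(2772) ≈ 7.927324.
2*ln(n) ≈ 15.854648.
sqrt(2*ln(n)) ≈ sqrt(15.854648) ≈ 3.98179.
lambda ≈ 3*3.98179 = 11.94537.
floor(lambda*100)/100 = 11.94.

11.94


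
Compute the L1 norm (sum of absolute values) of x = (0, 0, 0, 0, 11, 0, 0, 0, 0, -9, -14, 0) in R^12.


Non-zero entries: [(4, 11), (9, -9), (10, -14)]
Absolute values: [11, 9, 14]
||x||_1 = sum = 34.

34


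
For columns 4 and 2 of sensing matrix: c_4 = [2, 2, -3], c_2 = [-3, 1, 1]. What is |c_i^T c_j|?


Inner product: 2*-3 + 2*1 + -3*1
Products: [-6, 2, -3]
Sum = -7.
|dot| = 7.

7


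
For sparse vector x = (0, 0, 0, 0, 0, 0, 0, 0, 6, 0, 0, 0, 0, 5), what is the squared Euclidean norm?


Non-zero entries: [(8, 6), (13, 5)]
Squares: [36, 25]
||x||_2^2 = sum = 61.

61


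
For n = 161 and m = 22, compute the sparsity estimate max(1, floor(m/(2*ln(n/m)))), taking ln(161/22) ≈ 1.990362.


n/m = 161/22.
ln(n/m) ≈ 1.990362.
2*ln(n/m) ≈ 3.980724.
m/(2*ln(n/m)) ≈ 22/3.980724 ≈ 5.5266.
floor = 5.
k_max = max(1, 5) = 5.

5


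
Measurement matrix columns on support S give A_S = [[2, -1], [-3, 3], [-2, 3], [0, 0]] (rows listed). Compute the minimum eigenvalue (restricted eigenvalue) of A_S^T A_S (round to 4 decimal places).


A_S^T A_S = [[17, -17], [-17, 19]].
trace = 36.
det = 34.
disc = trace^2 - 4*det = 1296 - 4*34 = 1160.
sqrt(1160) ≈ 34.058773.
lam_min = (36 - sqrt(1160))/2 ≈ (36 - 34.058773)/2 = 0.9706135 ≈ 0.9706.

0.9706


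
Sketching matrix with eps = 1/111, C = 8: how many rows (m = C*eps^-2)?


1/eps = 111.
(1/eps)^2 = 12321.
m = 8*12321 = 98568.

98568


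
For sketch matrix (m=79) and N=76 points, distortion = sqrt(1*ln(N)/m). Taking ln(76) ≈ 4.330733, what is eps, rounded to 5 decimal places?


ln(76) ≈ 4.330733.
1*ln(N)/m ≈ 1*4.330733/79 ≈ 0.05481941.
eps = sqrt(0.05481941) ≈ 0.2341355 ≈ 0.23414.

0.23414


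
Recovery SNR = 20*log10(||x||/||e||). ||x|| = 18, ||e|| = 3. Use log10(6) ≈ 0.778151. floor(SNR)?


||x||/||e|| = 18/3 = 6.
log10(6) ≈ 0.778151.
20*log10(||x||/||e||) ≈ 20*0.778151 = 15.56302.
floor(15.56302) = 15.

15


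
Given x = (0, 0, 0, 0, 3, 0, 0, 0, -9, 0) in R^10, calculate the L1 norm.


Non-zero entries: [(4, 3), (8, -9)]
Absolute values: [3, 9]
||x||_1 = sum = 12.

12


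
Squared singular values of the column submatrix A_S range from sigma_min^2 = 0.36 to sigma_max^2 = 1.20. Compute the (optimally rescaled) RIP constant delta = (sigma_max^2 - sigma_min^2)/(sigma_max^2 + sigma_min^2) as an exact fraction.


lambda_max - lambda_min = 1.20 - 0.36 = 0.84.
lambda_max + lambda_min = 1.20 + 0.36 = 1.56.
delta = 0.84/1.56 = 84/156 = 7/13.

7/13


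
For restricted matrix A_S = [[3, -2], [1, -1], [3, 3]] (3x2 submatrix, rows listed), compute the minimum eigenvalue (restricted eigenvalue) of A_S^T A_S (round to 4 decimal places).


A_S^T A_S = [[19, 2], [2, 14]].
trace = 33.
det = 262.
disc = trace^2 - 4*det = 1089 - 4*262 = 41.
sqrt(41) ≈ 6.403124.
lam_min = (33 - sqrt(41))/2 ≈ (33 - 6.403124)/2 = 13.298438 ≈ 13.2984.

13.2984


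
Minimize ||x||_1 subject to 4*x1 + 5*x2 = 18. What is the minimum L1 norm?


Axis intercepts:
  x1 = 9/2, x2 = 0: L1 = 9/2
  x1 = 0, x2 = 18/5: L1 = 18/5
x* = (0, 18/5)
||x*||_1 = 18/5.

18/5


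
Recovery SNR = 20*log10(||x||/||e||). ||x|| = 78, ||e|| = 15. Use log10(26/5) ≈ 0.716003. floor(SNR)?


||x||/||e|| = 78/15 = 26/5.
log10(26/5) ≈ 0.716003.
20*log10(||x||/||e||) ≈ 20*0.716003 = 14.32006.
floor(14.32006) = 14.

14


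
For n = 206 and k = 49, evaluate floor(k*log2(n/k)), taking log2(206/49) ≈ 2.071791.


log2(n/k) = log2(206/49) ≈ 2.071791.
k*log2(n/k) ≈ 49*2.071791 = 101.517759.
floor(101.517759) = 101.

101


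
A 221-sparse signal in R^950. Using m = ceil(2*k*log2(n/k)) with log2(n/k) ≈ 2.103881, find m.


log2(n/k) = log2(950/221) ≈ 2.103881.
2*k*log2(n/k) ≈ 2*221*2.103881 = 929.915402.
m = ceil(929.915402) = 930.

930


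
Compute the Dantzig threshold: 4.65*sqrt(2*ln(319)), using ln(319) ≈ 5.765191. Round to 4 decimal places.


ln(319) ≈ 5.765191.
2*ln(n) ≈ 11.530382.
sqrt(2*ln(n)) ≈ sqrt(11.530382) ≈ 3.395642.
threshold ≈ 4.65*3.395642 = 15.7897353 ≈ 15.7897.

15.7897


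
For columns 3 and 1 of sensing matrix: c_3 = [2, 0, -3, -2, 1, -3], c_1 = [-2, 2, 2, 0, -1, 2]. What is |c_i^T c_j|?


Inner product: 2*-2 + 0*2 + -3*2 + -2*0 + 1*-1 + -3*2
Products: [-4, 0, -6, 0, -1, -6]
Sum = -17.
|dot| = 17.

17


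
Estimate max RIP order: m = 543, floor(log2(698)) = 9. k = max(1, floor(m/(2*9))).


floor(log2(698)) = 9.
2*9 = 18.
m/(2*floor(log2(n))) = 543/18 ≈ 30.1667.
floor = 30.
k = max(1, 30) = 30.

30


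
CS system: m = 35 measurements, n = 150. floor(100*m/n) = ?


100*m/n = 100*35/150 ≈ 23.3333.
floor = 23.

23


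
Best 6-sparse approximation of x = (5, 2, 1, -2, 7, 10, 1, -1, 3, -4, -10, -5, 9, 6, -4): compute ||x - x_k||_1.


Sorted |x_i| descending: [10, 10, 9, 7, 6, 5, 5, 4, 4, 3, 2, 2, 1, 1, 1]
Keep top 6: [10, 10, 9, 7, 6, 5]
Tail entries: [5, 4, 4, 3, 2, 2, 1, 1, 1]
L1 error = sum of tail = 23.

23


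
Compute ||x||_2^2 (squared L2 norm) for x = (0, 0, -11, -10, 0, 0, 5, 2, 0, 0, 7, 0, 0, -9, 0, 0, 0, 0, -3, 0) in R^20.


Non-zero entries: [(2, -11), (3, -10), (6, 5), (7, 2), (10, 7), (13, -9), (18, -3)]
Squares: [121, 100, 25, 4, 49, 81, 9]
||x||_2^2 = sum = 389.

389


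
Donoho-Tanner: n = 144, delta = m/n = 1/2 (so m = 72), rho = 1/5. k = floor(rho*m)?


m = 1/2*144 = 72.
rho = 1/5.
rho*m = 1/5*72 = 14.4.
k = floor(14.4) = 14.

14


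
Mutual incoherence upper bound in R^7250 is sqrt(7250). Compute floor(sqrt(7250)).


85^2 = 7225 <= 7250 < 7396 = 86^2, so 85 <= sqrt(7250) < 86.
floor(sqrt(7250)) = 85.

85


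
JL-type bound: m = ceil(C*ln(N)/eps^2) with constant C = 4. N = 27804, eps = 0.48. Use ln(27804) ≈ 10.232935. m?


ln(27804) ≈ 10.232935.
eps^2 = 0.48^2 = 0.2304.
C*ln(N)/eps^2 ≈ 4*10.232935/0.2304 ≈ 177.6551.
m = ceil(177.6551) = 178.

178


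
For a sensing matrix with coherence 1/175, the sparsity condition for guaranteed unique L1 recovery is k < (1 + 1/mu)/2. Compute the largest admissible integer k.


1/mu = 175.
1 + 1/mu = 176.
(1 + 1/mu)/2 = 88 is an integer and the inequality is strict, so k_max = 88 - 1 = 87.

87


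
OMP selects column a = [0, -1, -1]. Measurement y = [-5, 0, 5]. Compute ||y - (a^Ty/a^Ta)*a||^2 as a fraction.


a^T a = 2.
a^T y = -5.
coeff = -5/2 = -5/2.
||r||^2 = 75/2.

75/2


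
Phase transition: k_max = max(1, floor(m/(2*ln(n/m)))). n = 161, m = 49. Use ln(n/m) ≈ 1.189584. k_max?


n/m = 161/49 = 23/7.
ln(n/m) ≈ 1.189584.
2*ln(n/m) ≈ 2.379168.
m/(2*ln(n/m)) ≈ 49/2.379168 ≈ 20.5954.
floor = 20.
k_max = max(1, 20) = 20.

20


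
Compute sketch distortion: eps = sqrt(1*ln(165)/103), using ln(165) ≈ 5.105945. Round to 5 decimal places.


ln(165) ≈ 5.105945.
1*ln(N)/m ≈ 1*5.105945/103 ≈ 0.04957228.
eps = sqrt(0.04957228) ≈ 0.2226483 ≈ 0.22265.

0.22265


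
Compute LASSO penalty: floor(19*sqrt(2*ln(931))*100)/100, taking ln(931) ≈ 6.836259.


ln(931) ≈ 6.836259.
2*ln(n) ≈ 13.672518.
sqrt(2*ln(n)) ≈ sqrt(13.672518) ≈ 3.697637.
lambda ≈ 19*3.697637 = 70.255103.
floor(lambda*100)/100 = 70.25.

70.25


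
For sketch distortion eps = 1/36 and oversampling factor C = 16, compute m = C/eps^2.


1/eps = 36.
(1/eps)^2 = 1296.
m = 16*1296 = 20736.

20736


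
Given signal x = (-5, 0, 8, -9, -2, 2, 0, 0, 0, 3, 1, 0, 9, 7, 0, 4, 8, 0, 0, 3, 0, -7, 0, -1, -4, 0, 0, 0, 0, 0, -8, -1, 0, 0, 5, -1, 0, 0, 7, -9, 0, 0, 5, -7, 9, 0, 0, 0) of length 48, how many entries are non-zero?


Non-zero positions: [0, 2, 3, 4, 5, 9, 10, 12, 13, 15, 16, 19, 21, 23, 24, 30, 31, 34, 35, 38, 39, 42, 43, 44].
Sparsity = 24.

24


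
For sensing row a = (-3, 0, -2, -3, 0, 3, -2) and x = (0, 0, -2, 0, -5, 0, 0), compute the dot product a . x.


Non-zero terms: ['-2*-2', '0*-5']
Products: [4, 0]
y = sum = 4.

4


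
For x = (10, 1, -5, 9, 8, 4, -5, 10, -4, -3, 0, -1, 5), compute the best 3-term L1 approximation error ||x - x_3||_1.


Sorted |x_i| descending: [10, 10, 9, 8, 5, 5, 5, 4, 4, 3, 1, 1, 0]
Keep top 3: [10, 10, 9]
Tail entries: [8, 5, 5, 5, 4, 4, 3, 1, 1, 0]
L1 error = sum of tail = 36.

36


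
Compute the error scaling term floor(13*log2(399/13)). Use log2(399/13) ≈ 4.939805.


log2(n/k) = log2(399/13) ≈ 4.939805.
k*log2(n/k) ≈ 13*4.939805 = 64.217465.
floor(64.217465) = 64.

64


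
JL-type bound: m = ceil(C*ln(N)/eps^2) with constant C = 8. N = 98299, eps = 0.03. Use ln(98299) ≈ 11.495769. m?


ln(98299) ≈ 11.495769.
eps^2 = 0.03^2 = 0.0009.
C*ln(N)/eps^2 ≈ 8*11.495769/0.0009 ≈ 102184.6133.
m = ceil(102184.6133) = 102185.

102185


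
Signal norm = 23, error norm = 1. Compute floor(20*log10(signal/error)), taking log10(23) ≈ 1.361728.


||x||/||e|| = 23/1 = 23.
log10(23) ≈ 1.361728.
20*log10(||x||/||e||) ≈ 20*1.361728 = 27.23456.
floor(27.23456) = 27.

27


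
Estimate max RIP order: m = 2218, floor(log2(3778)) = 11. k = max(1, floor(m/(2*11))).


floor(log2(3778)) = 11.
2*11 = 22.
m/(2*floor(log2(n))) = 2218/22 ≈ 100.8182.
floor = 100.
k = max(1, 100) = 100.

100


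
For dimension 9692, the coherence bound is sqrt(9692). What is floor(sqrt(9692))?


98^2 = 9604 <= 9692 < 9801 = 99^2, so 98 <= sqrt(9692) < 99.
floor(sqrt(9692)) = 98.

98


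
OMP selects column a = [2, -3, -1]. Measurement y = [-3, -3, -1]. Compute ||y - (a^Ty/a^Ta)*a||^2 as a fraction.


a^T a = 14.
a^T y = 4.
coeff = 4/14 = 2/7.
||r||^2 = 125/7.

125/7
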